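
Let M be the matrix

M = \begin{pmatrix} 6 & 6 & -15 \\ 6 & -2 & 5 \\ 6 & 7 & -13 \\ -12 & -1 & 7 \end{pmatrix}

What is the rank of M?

3

Row reduce to echelon form.
R2 ← R2 − R1: [0, -8, 20]
R3 ← R3 − R1: [0, 1, 2]
R4 ← R4 + (2)·R1: [0, 11, -23]
R3 ← R3 + (1/8)·R2: [0, 0, 9/2]
R4 ← R4 + (11/8)·R2: [0, 0, 9/2]
R4 ← R4 − R3: [0, 0, 0]
Echelon form has 3 nonzero rows, so rank(M) = 3.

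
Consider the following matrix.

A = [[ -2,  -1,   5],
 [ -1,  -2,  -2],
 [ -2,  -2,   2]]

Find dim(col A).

2

Row reduce to echelon form.
R2 ← R2 − (1/2)·R1: [0, -3/2, -9/2]
R3 ← R3 − R1: [0, -1, -3]
R3 ← R3 − (2/3)·R2: [0, 0, 0]
Echelon form has 2 nonzero rows, so rank(A) = 2.
The column space has dimension equal to the rank: 2.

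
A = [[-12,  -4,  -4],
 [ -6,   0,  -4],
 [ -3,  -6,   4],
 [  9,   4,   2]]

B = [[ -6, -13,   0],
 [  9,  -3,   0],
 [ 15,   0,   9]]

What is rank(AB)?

First compute AB:
[[-24, 168, -36],
 [-24,  78, -36],
 [ 24,  57,  36],
 [ 12, -129,  18]]
Now row reduce the product.
R2 ← R2 − R1: [0, -90, 0]
R3 ← R3 + R1: [0, 225, 0]
R4 ← R4 + (1/2)·R1: [0, -45, 0]
R3 ← R3 + (5/2)·R2: [0, 0, 0]
R4 ← R4 − (1/2)·R2: [0, 0, 0]
2 nonzero rows, so rank(AB) = 2.

2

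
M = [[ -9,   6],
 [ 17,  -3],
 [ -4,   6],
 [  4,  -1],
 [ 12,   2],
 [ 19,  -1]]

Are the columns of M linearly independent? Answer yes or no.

Row reduce M to echelon form.
R2 ← R2 + (17/9)·R1: [0, 25/3]
R3 ← R3 − (4/9)·R1: [0, 10/3]
R4 ← R4 + (4/9)·R1: [0, 5/3]
R5 ← R5 + (4/3)·R1: [0, 10]
R6 ← R6 + (19/9)·R1: [0, 35/3]
R3 ← R3 − (2/5)·R2: [0, 0]
R4 ← R4 − (1/5)·R2: [0, 0]
R5 ← R5 − (6/5)·R2: [0, 0]
R6 ← R6 − (7/5)·R2: [0, 0]
2 pivots among 2 columns.
Every column is a pivot column, so the columns are linearly independent.

yes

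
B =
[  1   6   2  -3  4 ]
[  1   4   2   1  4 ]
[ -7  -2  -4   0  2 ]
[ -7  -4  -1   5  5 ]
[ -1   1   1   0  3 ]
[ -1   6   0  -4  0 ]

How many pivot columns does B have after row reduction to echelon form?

Row reduce to echelon form.
R2 ← R2 − R1: [0, -2, 0, 4, 0]
R3 ← R3 + (7)·R1: [0, 40, 10, -21, 30]
R4 ← R4 + (7)·R1: [0, 38, 13, -16, 33]
R5 ← R5 + R1: [0, 7, 3, -3, 7]
R6 ← R6 + R1: [0, 12, 2, -7, 4]
R3 ← R3 + (20)·R2: [0, 0, 10, 59, 30]
R4 ← R4 + (19)·R2: [0, 0, 13, 60, 33]
R5 ← R5 + (7/2)·R2: [0, 0, 3, 11, 7]
R6 ← R6 + (6)·R2: [0, 0, 2, 17, 4]
R4 ← R4 − (13/10)·R3: [0, 0, 0, -167/10, -6]
R5 ← R5 − (3/10)·R3: [0, 0, 0, -67/10, -2]
R6 ← R6 − (1/5)·R3: [0, 0, 0, 26/5, -2]
R5 ← R5 − (67/167)·R4: [0, 0, 0, 0, 68/167]
R6 ← R6 + (52/167)·R4: [0, 0, 0, 0, -646/167]
R6 ← R6 + (19/2)·R5: [0, 0, 0, 0, 0]
Echelon form has 5 nonzero rows, so rank(B) = 5.
Each nonzero row contributes one pivot column: 5 pivot columns.

5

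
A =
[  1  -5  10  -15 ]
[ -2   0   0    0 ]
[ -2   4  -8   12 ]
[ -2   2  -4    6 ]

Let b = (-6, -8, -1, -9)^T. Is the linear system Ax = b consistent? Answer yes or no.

Row reduce the augmented matrix [A | b].
R2 ← R2 + (2)·R1: [0, -10, 20, -30, -20]
R3 ← R3 + (2)·R1: [0, -6, 12, -18, -13]
R4 ← R4 + (2)·R1: [0, -8, 16, -24, -21]
R3 ← R3 − (3/5)·R2: [0, 0, 0, 0, -1]
R4 ← R4 − (4/5)·R2: [0, 0, 0, 0, -5]
R4 ← R4 − (5)·R3: [0, 0, 0, 0, 0]
The echelon form has 3 nonzero rows; the last pivot sits in the augmented column, so rank(A) = 2 but rank([A|b]) = 3.
Since the ranks differ, the system is inconsistent.

no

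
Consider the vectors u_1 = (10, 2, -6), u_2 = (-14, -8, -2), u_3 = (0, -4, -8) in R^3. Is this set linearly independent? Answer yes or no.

no

Form the matrix with these vectors as rows and row reduce.
R2 ← R2 + (7/5)·R1: [0, -26/5, -52/5]
R3 ← R3 − (10/13)·R2: [0, 0, 0]
2 nonzero rows, so the 3 vectors span a space of dimension 2.
Since 2 < 3, the vectors are linearly dependent.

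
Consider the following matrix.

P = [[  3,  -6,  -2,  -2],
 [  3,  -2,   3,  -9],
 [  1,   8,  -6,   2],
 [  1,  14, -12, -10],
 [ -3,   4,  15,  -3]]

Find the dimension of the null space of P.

Row reduce to echelon form.
R2 ← R2 − R1: [0, 4, 5, -7]
R3 ← R3 − (1/3)·R1: [0, 10, -16/3, 8/3]
R4 ← R4 − (1/3)·R1: [0, 16, -34/3, -28/3]
R5 ← R5 + R1: [0, -2, 13, -5]
R3 ← R3 − (5/2)·R2: [0, 0, -107/6, 121/6]
R4 ← R4 − (4)·R2: [0, 0, -94/3, 56/3]
R5 ← R5 + (1/2)·R2: [0, 0, 31/2, -17/2]
R4 ← R4 − (188/107)·R3: [0, 0, 0, -1794/107]
R5 ← R5 + (93/107)·R3: [0, 0, 0, 966/107]
R5 ← R5 + (7/13)·R4: [0, 0, 0, 0]
4 nonzero rows, so rank(P) = 4.
P has 4 columns; by rank–nullity, nullity = 4 − 4 = 0.

0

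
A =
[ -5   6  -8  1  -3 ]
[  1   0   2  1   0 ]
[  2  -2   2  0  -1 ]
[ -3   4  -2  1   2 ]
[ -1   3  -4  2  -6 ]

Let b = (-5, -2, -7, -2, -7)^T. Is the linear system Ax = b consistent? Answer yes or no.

no

Row reduce the augmented matrix [A | b].
R2 ← R2 + (1/5)·R1: [0, 6/5, 2/5, 6/5, -3/5, -3]
R3 ← R3 + (2/5)·R1: [0, 2/5, -6/5, 2/5, -11/5, -9]
R4 ← R4 − (3/5)·R1: [0, 2/5, 14/5, 2/5, 19/5, 1]
R5 ← R5 − (1/5)·R1: [0, 9/5, -12/5, 9/5, -27/5, -6]
R3 ← R3 − (1/3)·R2: [0, 0, -4/3, 0, -2, -8]
R4 ← R4 − (1/3)·R2: [0, 0, 8/3, 0, 4, 2]
R5 ← R5 − (3/2)·R2: [0, 0, -3, 0, -9/2, -3/2]
R4 ← R4 + (2)·R3: [0, 0, 0, 0, 0, -14]
R5 ← R5 − (9/4)·R3: [0, 0, 0, 0, 0, 33/2]
R5 ← R5 + (33/28)·R4: [0, 0, 0, 0, 0, 0]
The echelon form has 4 nonzero rows; the last pivot sits in the augmented column, so rank(A) = 3 but rank([A|b]) = 4.
Since the ranks differ, the system is inconsistent.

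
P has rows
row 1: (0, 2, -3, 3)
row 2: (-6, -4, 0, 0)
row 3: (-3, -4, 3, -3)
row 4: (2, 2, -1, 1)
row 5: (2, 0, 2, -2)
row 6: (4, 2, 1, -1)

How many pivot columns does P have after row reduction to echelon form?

Row reduce to echelon form.
Swap R1 ↔ R2
R3 ← R3 − (1/2)·R1: [0, -2, 3, -3]
R4 ← R4 + (1/3)·R1: [0, 2/3, -1, 1]
R5 ← R5 + (1/3)·R1: [0, -4/3, 2, -2]
R6 ← R6 + (2/3)·R1: [0, -2/3, 1, -1]
R3 ← R3 + R2: [0, 0, 0, 0]
R4 ← R4 − (1/3)·R2: [0, 0, 0, 0]
R5 ← R5 + (2/3)·R2: [0, 0, 0, 0]
R6 ← R6 + (1/3)·R2: [0, 0, 0, 0]
Echelon form has 2 nonzero rows, so rank(P) = 2.
Each nonzero row contributes one pivot column: 2 pivot columns.

2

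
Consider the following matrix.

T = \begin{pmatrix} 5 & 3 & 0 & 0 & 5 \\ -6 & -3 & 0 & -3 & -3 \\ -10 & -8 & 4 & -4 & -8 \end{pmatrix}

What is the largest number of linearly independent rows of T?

Row reduce to echelon form.
R2 ← R2 + (6/5)·R1: [0, 3/5, 0, -3, 3]
R3 ← R3 + (2)·R1: [0, -2, 4, -4, 2]
R3 ← R3 + (10/3)·R2: [0, 0, 4, -14, 12]
Echelon form has 3 nonzero rows, so rank(T) = 3.
The rank gives the maximum number of linearly independent rows: 3.

3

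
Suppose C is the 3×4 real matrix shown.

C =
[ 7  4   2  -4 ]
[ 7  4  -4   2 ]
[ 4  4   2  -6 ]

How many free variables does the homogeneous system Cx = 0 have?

1

Row reduce to echelon form.
R2 ← R2 − R1: [0, 0, -6, 6]
R3 ← R3 − (4/7)·R1: [0, 12/7, 6/7, -26/7]
Swap R2 ↔ R3
3 nonzero rows, so rank(C) = 3.
C has 4 columns; by rank–nullity, nullity = 4 − 3 = 1.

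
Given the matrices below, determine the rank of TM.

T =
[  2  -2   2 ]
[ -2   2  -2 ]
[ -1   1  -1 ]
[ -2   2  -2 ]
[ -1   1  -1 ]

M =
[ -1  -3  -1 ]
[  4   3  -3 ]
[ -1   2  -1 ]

1

First compute TM:
[[-12,  -8,   2],
 [ 12,   8,  -2],
 [  6,   4,  -1],
 [ 12,   8,  -2],
 [  6,   4,  -1]]
Now row reduce the product.
R2 ← R2 + R1: [0, 0, 0]
R3 ← R3 + (1/2)·R1: [0, 0, 0]
R4 ← R4 + R1: [0, 0, 0]
R5 ← R5 + (1/2)·R1: [0, 0, 0]
1 nonzero row, so rank(TM) = 1.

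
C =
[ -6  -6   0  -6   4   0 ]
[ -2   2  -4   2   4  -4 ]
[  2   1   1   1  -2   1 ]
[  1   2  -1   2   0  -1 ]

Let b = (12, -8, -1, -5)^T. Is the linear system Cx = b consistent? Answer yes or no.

yes

Row reduce the augmented matrix [C | b].
R2 ← R2 − (1/3)·R1: [0, 4, -4, 4, 8/3, -4, -12]
R3 ← R3 + (1/3)·R1: [0, -1, 1, -1, -2/3, 1, 3]
R4 ← R4 + (1/6)·R1: [0, 1, -1, 1, 2/3, -1, -3]
R3 ← R3 + (1/4)·R2: [0, 0, 0, 0, 0, 0, 0]
R4 ← R4 − (1/4)·R2: [0, 0, 0, 0, 0, 0, 0]
The echelon form has 2 nonzero rows, and every pivot lies in the first 6 columns, so rank(C) = rank([C|b]) = 2.
The system is consistent.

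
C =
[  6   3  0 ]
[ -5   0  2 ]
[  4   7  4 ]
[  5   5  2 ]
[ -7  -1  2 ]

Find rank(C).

Row reduce to echelon form.
R2 ← R2 + (5/6)·R1: [0, 5/2, 2]
R3 ← R3 − (2/3)·R1: [0, 5, 4]
R4 ← R4 − (5/6)·R1: [0, 5/2, 2]
R5 ← R5 + (7/6)·R1: [0, 5/2, 2]
R3 ← R3 − (2)·R2: [0, 0, 0]
R4 ← R4 − R2: [0, 0, 0]
R5 ← R5 − R2: [0, 0, 0]
Echelon form has 2 nonzero rows, so rank(C) = 2.

2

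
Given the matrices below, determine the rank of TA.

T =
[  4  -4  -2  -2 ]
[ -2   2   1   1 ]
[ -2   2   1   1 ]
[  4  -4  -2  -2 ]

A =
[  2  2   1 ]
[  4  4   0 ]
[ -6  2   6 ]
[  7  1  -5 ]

1

First compute TA:
[[-10, -14,   2],
 [  5,   7,  -1],
 [  5,   7,  -1],
 [-10, -14,   2]]
Now row reduce the product.
R2 ← R2 + (1/2)·R1: [0, 0, 0]
R3 ← R3 + (1/2)·R1: [0, 0, 0]
R4 ← R4 − R1: [0, 0, 0]
1 nonzero row, so rank(TA) = 1.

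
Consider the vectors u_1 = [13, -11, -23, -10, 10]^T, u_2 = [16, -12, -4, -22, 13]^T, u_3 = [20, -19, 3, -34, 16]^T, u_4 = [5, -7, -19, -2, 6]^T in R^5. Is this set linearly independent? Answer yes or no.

yes

Form the matrix with these vectors as rows and row reduce.
R2 ← R2 − (16/13)·R1: [0, 20/13, 316/13, -126/13, 9/13]
R3 ← R3 − (20/13)·R1: [0, -27/13, 499/13, -242/13, 8/13]
R4 ← R4 − (5/13)·R1: [0, -36/13, -132/13, 24/13, 28/13]
R3 ← R3 + (27/20)·R2: [0, 0, 356/5, -317/10, 31/20]
R4 ← R4 + (9/5)·R2: [0, 0, 168/5, -78/5, 17/5]
R4 ← R4 − (42/89)·R3: [0, 0, 0, -57/89, 475/178]
4 nonzero rows, so the 4 vectors span a space of dimension 4.
Since 4 = 4, the vectors are linearly independent.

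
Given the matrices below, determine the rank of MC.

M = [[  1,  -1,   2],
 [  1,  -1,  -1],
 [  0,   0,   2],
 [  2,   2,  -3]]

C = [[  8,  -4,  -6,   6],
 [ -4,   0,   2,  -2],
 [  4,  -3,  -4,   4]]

3

First compute MC:
[[ 20, -10, -16,  16],
 [  8,  -1,  -4,   4],
 [  8,  -6,  -8,   8],
 [ -4,   1,   4,  -4]]
Now row reduce the product.
R2 ← R2 − (2/5)·R1: [0, 3, 12/5, -12/5]
R3 ← R3 − (2/5)·R1: [0, -2, -8/5, 8/5]
R4 ← R4 + (1/5)·R1: [0, -1, 4/5, -4/5]
R3 ← R3 + (2/3)·R2: [0, 0, 0, 0]
R4 ← R4 + (1/3)·R2: [0, 0, 8/5, -8/5]
Swap R3 ↔ R4
3 nonzero rows, so rank(MC) = 3.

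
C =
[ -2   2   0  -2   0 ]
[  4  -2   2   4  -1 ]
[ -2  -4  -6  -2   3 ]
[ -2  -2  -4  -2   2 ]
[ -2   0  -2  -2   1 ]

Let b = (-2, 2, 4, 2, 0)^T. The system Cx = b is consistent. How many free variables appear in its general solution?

3

Row reduce the augmented matrix [C | b].
R2 ← R2 + (2)·R1: [0, 2, 2, 0, -1, -2]
R3 ← R3 − R1: [0, -6, -6, 0, 3, 6]
R4 ← R4 − R1: [0, -4, -4, 0, 2, 4]
R5 ← R5 − R1: [0, -2, -2, 0, 1, 2]
R3 ← R3 + (3)·R2: [0, 0, 0, 0, 0, 0]
R4 ← R4 + (2)·R2: [0, 0, 0, 0, 0, 0]
R5 ← R5 + R2: [0, 0, 0, 0, 0, 0]
The echelon form has 2 nonzero rows, and every pivot lies in the first 5 columns, so rank(C) = rank([C|b]) = 2.
The system is consistent.
Free variables = (unknowns) − (rank) = 5 − 2 = 3.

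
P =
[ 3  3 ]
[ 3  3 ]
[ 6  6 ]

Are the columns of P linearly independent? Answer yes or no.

Row reduce P to echelon form.
R2 ← R2 − R1: [0, 0]
R3 ← R3 − (2)·R1: [0, 0]
1 pivot among 2 columns.
Only 1 < 2 pivot columns, so the columns are linearly dependent.

no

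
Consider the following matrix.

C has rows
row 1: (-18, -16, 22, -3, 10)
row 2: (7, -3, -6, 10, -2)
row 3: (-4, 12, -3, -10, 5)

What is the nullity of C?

2

Row reduce to echelon form.
R2 ← R2 + (7/18)·R1: [0, -83/9, 23/9, 53/6, 17/9]
R3 ← R3 − (2/9)·R1: [0, 140/9, -71/9, -28/3, 25/9]
R3 ← R3 + (140/83)·R2: [0, 0, -297/83, 462/83, 495/83]
3 nonzero rows, so rank(C) = 3.
C has 5 columns; by rank–nullity, nullity = 5 − 3 = 2.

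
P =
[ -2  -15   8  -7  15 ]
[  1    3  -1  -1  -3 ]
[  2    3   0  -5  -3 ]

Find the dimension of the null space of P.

3

Row reduce to echelon form.
R2 ← R2 + (1/2)·R1: [0, -9/2, 3, -9/2, 9/2]
R3 ← R3 + R1: [0, -12, 8, -12, 12]
R3 ← R3 − (8/3)·R2: [0, 0, 0, 0, 0]
2 nonzero rows, so rank(P) = 2.
P has 5 columns; by rank–nullity, nullity = 5 − 2 = 3.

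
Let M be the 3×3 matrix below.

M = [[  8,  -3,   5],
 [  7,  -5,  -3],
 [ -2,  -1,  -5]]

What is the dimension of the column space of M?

Row reduce to echelon form.
R2 ← R2 − (7/8)·R1: [0, -19/8, -59/8]
R3 ← R3 + (1/4)·R1: [0, -7/4, -15/4]
R3 ← R3 − (14/19)·R2: [0, 0, 32/19]
Echelon form has 3 nonzero rows, so rank(M) = 3.
The column space has dimension equal to the rank: 3.

3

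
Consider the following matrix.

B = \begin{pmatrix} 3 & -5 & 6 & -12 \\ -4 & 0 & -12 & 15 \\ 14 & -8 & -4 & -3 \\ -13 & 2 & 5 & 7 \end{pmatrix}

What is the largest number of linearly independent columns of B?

4

Row reduce to echelon form.
R2 ← R2 + (4/3)·R1: [0, -20/3, -4, -1]
R3 ← R3 − (14/3)·R1: [0, 46/3, -32, 53]
R4 ← R4 + (13/3)·R1: [0, -59/3, 31, -45]
R3 ← R3 + (23/10)·R2: [0, 0, -206/5, 507/10]
R4 ← R4 − (59/20)·R2: [0, 0, 214/5, -841/20]
R4 ← R4 + (107/103)·R3: [0, 0, 0, 4375/412]
Echelon form has 4 nonzero rows, so rank(B) = 4.
The rank gives the maximum number of linearly independent columns: 4.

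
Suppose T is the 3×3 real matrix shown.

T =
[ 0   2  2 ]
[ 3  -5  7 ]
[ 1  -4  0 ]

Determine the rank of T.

Row reduce to echelon form.
Swap R1 ↔ R2
R3 ← R3 − (1/3)·R1: [0, -7/3, -7/3]
R3 ← R3 + (7/6)·R2: [0, 0, 0]
Echelon form has 2 nonzero rows, so rank(T) = 2.

2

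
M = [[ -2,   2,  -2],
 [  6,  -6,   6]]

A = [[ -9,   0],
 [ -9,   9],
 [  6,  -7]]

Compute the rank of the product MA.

First compute MA:
[[-12,  32],
 [ 36, -96]]
Now row reduce the product.
R2 ← R2 + (3)·R1: [0, 0]
1 nonzero row, so rank(MA) = 1.

1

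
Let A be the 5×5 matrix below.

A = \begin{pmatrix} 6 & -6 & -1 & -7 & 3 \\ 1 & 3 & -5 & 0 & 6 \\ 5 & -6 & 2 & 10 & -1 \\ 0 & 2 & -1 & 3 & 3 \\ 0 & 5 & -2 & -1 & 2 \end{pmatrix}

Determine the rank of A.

5

Row reduce to echelon form.
R2 ← R2 − (1/6)·R1: [0, 4, -29/6, 7/6, 11/2]
R3 ← R3 − (5/6)·R1: [0, -1, 17/6, 95/6, -7/2]
R3 ← R3 + (1/4)·R2: [0, 0, 13/8, 129/8, -17/8]
R4 ← R4 − (1/2)·R2: [0, 0, 17/12, 29/12, 1/4]
R5 ← R5 − (5/4)·R2: [0, 0, 97/24, -59/24, -39/8]
R4 ← R4 − (34/39)·R3: [0, 0, 0, -454/39, 82/39]
R5 ← R5 − (97/39)·R3: [0, 0, 0, -1660/39, 16/39]
R5 ← R5 − (830/227)·R4: [0, 0, 0, 0, -1652/227]
Echelon form has 5 nonzero rows, so rank(A) = 5.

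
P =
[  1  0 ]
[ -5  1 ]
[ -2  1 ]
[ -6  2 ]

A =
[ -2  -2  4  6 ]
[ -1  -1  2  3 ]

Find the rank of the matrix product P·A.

1

First compute PA:
[[ -2,  -2,   4,   6],
 [  9,   9, -18, -27],
 [  3,   3,  -6,  -9],
 [ 10,  10, -20, -30]]
Now row reduce the product.
R2 ← R2 + (9/2)·R1: [0, 0, 0, 0]
R3 ← R3 + (3/2)·R1: [0, 0, 0, 0]
R4 ← R4 + (5)·R1: [0, 0, 0, 0]
1 nonzero row, so rank(PA) = 1.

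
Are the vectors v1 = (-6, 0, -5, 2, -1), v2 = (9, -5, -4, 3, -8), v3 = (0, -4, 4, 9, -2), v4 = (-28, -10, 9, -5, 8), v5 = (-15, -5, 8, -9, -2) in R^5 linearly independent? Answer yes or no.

Form the matrix with these vectors as rows and row reduce.
R2 ← R2 + (3/2)·R1: [0, -5, -23/2, 6, -19/2]
R4 ← R4 − (14/3)·R1: [0, -10, 97/3, -43/3, 38/3]
R5 ← R5 − (5/2)·R1: [0, -5, 41/2, -14, 1/2]
R3 ← R3 − (4/5)·R2: [0, 0, 66/5, 21/5, 28/5]
R4 ← R4 − (2)·R2: [0, 0, 166/3, -79/3, 95/3]
R5 ← R5 − R2: [0, 0, 32, -20, 10]
R4 ← R4 − (415/99)·R3: [0, 0, 0, -1450/33, 811/99]
R5 ← R5 − (80/33)·R3: [0, 0, 0, -332/11, -118/33]
R5 ← R5 − (498/725)·R4: [0, 0, 0, 0, -6672/725]
5 nonzero rows, so the 5 vectors span a space of dimension 5.
Since 5 = 5, the vectors are linearly independent.

yes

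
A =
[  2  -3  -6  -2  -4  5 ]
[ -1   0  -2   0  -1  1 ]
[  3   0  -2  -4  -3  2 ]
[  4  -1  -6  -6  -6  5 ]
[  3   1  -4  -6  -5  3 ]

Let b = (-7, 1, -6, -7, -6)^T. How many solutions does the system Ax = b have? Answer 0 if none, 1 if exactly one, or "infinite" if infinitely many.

0

Row reduce the augmented matrix [A | b].
R2 ← R2 + (1/2)·R1: [0, -3/2, -5, -1, -3, 7/2, -5/2]
R3 ← R3 − (3/2)·R1: [0, 9/2, 7, -1, 3, -11/2, 9/2]
R4 ← R4 − (2)·R1: [0, 5, 6, -2, 2, -5, 7]
R5 ← R5 − (3/2)·R1: [0, 11/2, 5, -3, 1, -9/2, 9/2]
R3 ← R3 + (3)·R2: [0, 0, -8, -4, -6, 5, -3]
R4 ← R4 + (10/3)·R2: [0, 0, -32/3, -16/3, -8, 20/3, -4/3]
R5 ← R5 + (11/3)·R2: [0, 0, -40/3, -20/3, -10, 25/3, -14/3]
R4 ← R4 − (4/3)·R3: [0, 0, 0, 0, 0, 0, 8/3]
R5 ← R5 − (5/3)·R3: [0, 0, 0, 0, 0, 0, 1/3]
R5 ← R5 − (1/8)·R4: [0, 0, 0, 0, 0, 0, 0]
The echelon form has 4 nonzero rows; the last pivot sits in the augmented column, so rank(A) = 3 but rank([A|b]) = 4.
Since the ranks differ, the system is inconsistent.
It has no solutions.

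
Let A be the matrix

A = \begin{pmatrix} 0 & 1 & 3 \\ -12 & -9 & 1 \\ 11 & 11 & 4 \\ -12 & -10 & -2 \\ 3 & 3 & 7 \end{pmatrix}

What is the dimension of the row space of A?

3

Row reduce to echelon form.
Swap R1 ↔ R2
R3 ← R3 + (11/12)·R1: [0, 11/4, 59/12]
R4 ← R4 − R1: [0, -1, -3]
R5 ← R5 + (1/4)·R1: [0, 3/4, 29/4]
R3 ← R3 − (11/4)·R2: [0, 0, -10/3]
R4 ← R4 + R2: [0, 0, 0]
R5 ← R5 − (3/4)·R2: [0, 0, 5]
R5 ← R5 + (3/2)·R3: [0, 0, 0]
Echelon form has 3 nonzero rows, so rank(A) = 3.
The row space has dimension equal to the rank: 3.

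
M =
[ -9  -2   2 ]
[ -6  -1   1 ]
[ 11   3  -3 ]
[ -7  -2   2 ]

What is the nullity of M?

Row reduce to echelon form.
R2 ← R2 − (2/3)·R1: [0, 1/3, -1/3]
R3 ← R3 + (11/9)·R1: [0, 5/9, -5/9]
R4 ← R4 − (7/9)·R1: [0, -4/9, 4/9]
R3 ← R3 − (5/3)·R2: [0, 0, 0]
R4 ← R4 + (4/3)·R2: [0, 0, 0]
2 nonzero rows, so rank(M) = 2.
M has 3 columns; by rank–nullity, nullity = 3 − 2 = 1.

1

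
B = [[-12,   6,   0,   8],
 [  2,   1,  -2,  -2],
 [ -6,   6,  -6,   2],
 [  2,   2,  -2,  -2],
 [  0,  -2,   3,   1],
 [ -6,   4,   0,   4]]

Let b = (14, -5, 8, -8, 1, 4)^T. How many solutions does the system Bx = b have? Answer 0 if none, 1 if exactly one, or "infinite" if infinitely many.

infinite

Row reduce the augmented matrix [B | b].
R2 ← R2 + (1/6)·R1: [0, 2, -2, -2/3, -8/3]
R3 ← R3 − (1/2)·R1: [0, 3, -6, -2, 1]
R4 ← R4 + (1/6)·R1: [0, 3, -2, -2/3, -17/3]
R6 ← R6 − (1/2)·R1: [0, 1, 0, 0, -3]
R3 ← R3 − (3/2)·R2: [0, 0, -3, -1, 5]
R4 ← R4 − (3/2)·R2: [0, 0, 1, 1/3, -5/3]
R5 ← R5 + R2: [0, 0, 1, 1/3, -5/3]
R6 ← R6 − (1/2)·R2: [0, 0, 1, 1/3, -5/3]
R4 ← R4 + (1/3)·R3: [0, 0, 0, 0, 0]
R5 ← R5 + (1/3)·R3: [0, 0, 0, 0, 0]
R6 ← R6 + (1/3)·R3: [0, 0, 0, 0, 0]
The echelon form has 3 nonzero rows, and every pivot lies in the first 4 columns, so rank(B) = rank([B|b]) = 3.
The system is consistent.
rank = 3 < 4 unknowns, so there are infinitely many solutions.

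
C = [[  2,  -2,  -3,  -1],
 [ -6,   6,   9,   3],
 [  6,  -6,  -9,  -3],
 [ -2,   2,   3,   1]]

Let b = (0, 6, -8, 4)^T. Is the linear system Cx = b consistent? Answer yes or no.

no

Row reduce the augmented matrix [C | b].
R2 ← R2 + (3)·R1: [0, 0, 0, 0, 6]
R3 ← R3 − (3)·R1: [0, 0, 0, 0, -8]
R4 ← R4 + R1: [0, 0, 0, 0, 4]
R3 ← R3 + (4/3)·R2: [0, 0, 0, 0, 0]
R4 ← R4 − (2/3)·R2: [0, 0, 0, 0, 0]
The echelon form has 2 nonzero rows; the last pivot sits in the augmented column, so rank(C) = 1 but rank([C|b]) = 2.
Since the ranks differ, the system is inconsistent.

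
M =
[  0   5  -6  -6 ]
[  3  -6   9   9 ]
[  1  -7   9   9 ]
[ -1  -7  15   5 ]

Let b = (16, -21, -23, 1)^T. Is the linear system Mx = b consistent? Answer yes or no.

Row reduce the augmented matrix [M | b].
Swap R1 ↔ R2
R3 ← R3 − (1/3)·R1: [0, -5, 6, 6, -16]
R4 ← R4 + (1/3)·R1: [0, -9, 18, 8, -6]
R3 ← R3 + R2: [0, 0, 0, 0, 0]
R4 ← R4 + (9/5)·R2: [0, 0, 36/5, -14/5, 114/5]
Swap R3 ↔ R4
The echelon form has 3 nonzero rows, and every pivot lies in the first 4 columns, so rank(M) = rank([M|b]) = 3.
The system is consistent.

yes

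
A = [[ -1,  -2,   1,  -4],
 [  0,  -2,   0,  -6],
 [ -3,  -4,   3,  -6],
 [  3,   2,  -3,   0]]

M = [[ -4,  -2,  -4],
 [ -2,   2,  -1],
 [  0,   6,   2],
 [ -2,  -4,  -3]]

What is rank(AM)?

First compute AM:
[[ 16,  20,  20],
 [ 16,  20,  20],
 [ 32,  40,  40],
 [-16, -20, -20]]
Now row reduce the product.
R2 ← R2 − R1: [0, 0, 0]
R3 ← R3 − (2)·R1: [0, 0, 0]
R4 ← R4 + R1: [0, 0, 0]
1 nonzero row, so rank(AM) = 1.

1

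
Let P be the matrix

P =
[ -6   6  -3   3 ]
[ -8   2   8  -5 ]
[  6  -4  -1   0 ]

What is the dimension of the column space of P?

Row reduce to echelon form.
R2 ← R2 − (4/3)·R1: [0, -6, 12, -9]
R3 ← R3 + R1: [0, 2, -4, 3]
R3 ← R3 + (1/3)·R2: [0, 0, 0, 0]
Echelon form has 2 nonzero rows, so rank(P) = 2.
The column space has dimension equal to the rank: 2.

2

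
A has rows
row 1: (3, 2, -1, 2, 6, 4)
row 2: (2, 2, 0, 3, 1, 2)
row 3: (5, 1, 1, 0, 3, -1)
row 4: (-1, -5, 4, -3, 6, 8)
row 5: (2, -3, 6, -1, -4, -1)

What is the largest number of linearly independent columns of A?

4

Row reduce to echelon form.
R2 ← R2 − (2/3)·R1: [0, 2/3, 2/3, 5/3, -3, -2/3]
R3 ← R3 − (5/3)·R1: [0, -7/3, 8/3, -10/3, -7, -23/3]
R4 ← R4 + (1/3)·R1: [0, -13/3, 11/3, -7/3, 8, 28/3]
R5 ← R5 − (2/3)·R1: [0, -13/3, 20/3, -7/3, -8, -11/3]
R3 ← R3 + (7/2)·R2: [0, 0, 5, 5/2, -35/2, -10]
R4 ← R4 + (13/2)·R2: [0, 0, 8, 17/2, -23/2, 5]
R5 ← R5 + (13/2)·R2: [0, 0, 11, 17/2, -55/2, -8]
R4 ← R4 − (8/5)·R3: [0, 0, 0, 9/2, 33/2, 21]
R5 ← R5 − (11/5)·R3: [0, 0, 0, 3, 11, 14]
R5 ← R5 − (2/3)·R4: [0, 0, 0, 0, 0, 0]
Echelon form has 4 nonzero rows, so rank(A) = 4.
The rank gives the maximum number of linearly independent columns: 4.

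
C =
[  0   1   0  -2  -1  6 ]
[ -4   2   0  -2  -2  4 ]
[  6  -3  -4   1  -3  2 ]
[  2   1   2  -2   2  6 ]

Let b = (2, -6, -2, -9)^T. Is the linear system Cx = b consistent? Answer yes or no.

no

Row reduce the augmented matrix [C | b].
Swap R1 ↔ R2
R3 ← R3 + (3/2)·R1: [0, 0, -4, -2, -6, 8, -11]
R4 ← R4 + (1/2)·R1: [0, 2, 2, -3, 1, 8, -12]
R4 ← R4 − (2)·R2: [0, 0, 2, 1, 3, -4, -16]
R4 ← R4 + (1/2)·R3: [0, 0, 0, 0, 0, 0, -43/2]
The echelon form has 4 nonzero rows; the last pivot sits in the augmented column, so rank(C) = 3 but rank([C|b]) = 4.
Since the ranks differ, the system is inconsistent.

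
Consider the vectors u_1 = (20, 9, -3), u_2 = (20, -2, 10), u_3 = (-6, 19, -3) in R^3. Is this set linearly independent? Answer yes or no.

yes

Form the matrix with these vectors as rows and row reduce.
R2 ← R2 − R1: [0, -11, 13]
R3 ← R3 + (3/10)·R1: [0, 217/10, -39/10]
R3 ← R3 + (217/110)·R2: [0, 0, 1196/55]
3 nonzero rows, so the 3 vectors span a space of dimension 3.
Since 3 = 3, the vectors are linearly independent.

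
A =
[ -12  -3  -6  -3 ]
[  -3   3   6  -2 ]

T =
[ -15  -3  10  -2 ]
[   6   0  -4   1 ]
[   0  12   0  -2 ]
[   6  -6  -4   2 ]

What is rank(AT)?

2

First compute AT:
[[144, -18, -96,  27],
 [ 51,  93, -34,  -7]]
Now row reduce the product.
R2 ← R2 − (17/48)·R1: [0, 795/8, 0, -265/16]
2 nonzero rows, so rank(AT) = 2.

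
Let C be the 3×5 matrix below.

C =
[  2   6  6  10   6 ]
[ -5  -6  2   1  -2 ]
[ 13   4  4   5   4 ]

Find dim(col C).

Row reduce to echelon form.
R2 ← R2 + (5/2)·R1: [0, 9, 17, 26, 13]
R3 ← R3 − (13/2)·R1: [0, -35, -35, -60, -35]
R3 ← R3 + (35/9)·R2: [0, 0, 280/9, 370/9, 140/9]
Echelon form has 3 nonzero rows, so rank(C) = 3.
The column space has dimension equal to the rank: 3.

3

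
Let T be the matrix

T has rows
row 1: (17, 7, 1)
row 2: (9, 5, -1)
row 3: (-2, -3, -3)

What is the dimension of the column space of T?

Row reduce to echelon form.
R2 ← R2 − (9/17)·R1: [0, 22/17, -26/17]
R3 ← R3 + (2/17)·R1: [0, -37/17, -49/17]
R3 ← R3 + (37/22)·R2: [0, 0, -60/11]
Echelon form has 3 nonzero rows, so rank(T) = 3.
The column space has dimension equal to the rank: 3.

3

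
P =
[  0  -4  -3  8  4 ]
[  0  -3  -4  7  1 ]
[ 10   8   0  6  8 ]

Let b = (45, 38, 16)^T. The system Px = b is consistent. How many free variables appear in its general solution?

Row reduce the augmented matrix [P | b].
Swap R1 ↔ R3
R3 ← R3 − (4/3)·R2: [0, 0, 7/3, -4/3, 8/3, -17/3]
The echelon form has 3 nonzero rows, and every pivot lies in the first 5 columns, so rank(P) = rank([P|b]) = 3.
The system is consistent.
Free variables = (unknowns) − (rank) = 5 − 3 = 2.

2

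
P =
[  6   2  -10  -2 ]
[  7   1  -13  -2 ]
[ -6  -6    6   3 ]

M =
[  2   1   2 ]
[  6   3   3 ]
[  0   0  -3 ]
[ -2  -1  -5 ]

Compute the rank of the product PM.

First compute PM:
[[ 28,  14,  58],
 [ 24,  12,  66],
 [-54, -27, -63]]
Now row reduce the product.
R2 ← R2 − (6/7)·R1: [0, 0, 114/7]
R3 ← R3 + (27/14)·R1: [0, 0, 342/7]
R3 ← R3 − (3)·R2: [0, 0, 0]
2 nonzero rows, so rank(PM) = 2.

2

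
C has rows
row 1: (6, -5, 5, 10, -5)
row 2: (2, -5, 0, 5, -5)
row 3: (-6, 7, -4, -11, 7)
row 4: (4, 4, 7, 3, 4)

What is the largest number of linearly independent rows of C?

Row reduce to echelon form.
R2 ← R2 − (1/3)·R1: [0, -10/3, -5/3, 5/3, -10/3]
R3 ← R3 + R1: [0, 2, 1, -1, 2]
R4 ← R4 − (2/3)·R1: [0, 22/3, 11/3, -11/3, 22/3]
R3 ← R3 + (3/5)·R2: [0, 0, 0, 0, 0]
R4 ← R4 + (11/5)·R2: [0, 0, 0, 0, 0]
Echelon form has 2 nonzero rows, so rank(C) = 2.
The rank gives the maximum number of linearly independent rows: 2.

2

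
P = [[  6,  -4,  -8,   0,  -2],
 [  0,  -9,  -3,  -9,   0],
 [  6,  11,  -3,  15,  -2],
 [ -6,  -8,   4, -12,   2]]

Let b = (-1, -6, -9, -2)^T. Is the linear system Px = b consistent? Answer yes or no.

Row reduce the augmented matrix [P | b].
R3 ← R3 − R1: [0, 15, 5, 15, 0, -8]
R4 ← R4 + R1: [0, -12, -4, -12, 0, -3]
R3 ← R3 + (5/3)·R2: [0, 0, 0, 0, 0, -18]
R4 ← R4 − (4/3)·R2: [0, 0, 0, 0, 0, 5]
R4 ← R4 + (5/18)·R3: [0, 0, 0, 0, 0, 0]
The echelon form has 3 nonzero rows; the last pivot sits in the augmented column, so rank(P) = 2 but rank([P|b]) = 3.
Since the ranks differ, the system is inconsistent.

no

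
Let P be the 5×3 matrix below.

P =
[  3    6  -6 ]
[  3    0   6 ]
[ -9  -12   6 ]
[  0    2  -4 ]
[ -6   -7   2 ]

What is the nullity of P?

1

Row reduce to echelon form.
R2 ← R2 − R1: [0, -6, 12]
R3 ← R3 + (3)·R1: [0, 6, -12]
R5 ← R5 + (2)·R1: [0, 5, -10]
R3 ← R3 + R2: [0, 0, 0]
R4 ← R4 + (1/3)·R2: [0, 0, 0]
R5 ← R5 + (5/6)·R2: [0, 0, 0]
2 nonzero rows, so rank(P) = 2.
P has 3 columns; by rank–nullity, nullity = 3 − 2 = 1.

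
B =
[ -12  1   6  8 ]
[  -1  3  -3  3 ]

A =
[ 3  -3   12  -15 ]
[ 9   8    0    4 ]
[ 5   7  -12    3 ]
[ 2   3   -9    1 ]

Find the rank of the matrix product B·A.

2

First compute BA:
[[ 19, 110, -288, 210],
 [ 15,  15,  -3,  21]]
Now row reduce the product.
R2 ← R2 − (15/19)·R1: [0, -1365/19, 4263/19, -2751/19]
2 nonzero rows, so rank(BA) = 2.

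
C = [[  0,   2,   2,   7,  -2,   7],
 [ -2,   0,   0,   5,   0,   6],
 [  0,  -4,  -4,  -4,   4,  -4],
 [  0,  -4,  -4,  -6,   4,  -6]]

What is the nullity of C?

3

Row reduce to echelon form.
Swap R1 ↔ R2
R3 ← R3 + (2)·R2: [0, 0, 0, 10, 0, 10]
R4 ← R4 + (2)·R2: [0, 0, 0, 8, 0, 8]
R4 ← R4 − (4/5)·R3: [0, 0, 0, 0, 0, 0]
3 nonzero rows, so rank(C) = 3.
C has 6 columns; by rank–nullity, nullity = 6 − 3 = 3.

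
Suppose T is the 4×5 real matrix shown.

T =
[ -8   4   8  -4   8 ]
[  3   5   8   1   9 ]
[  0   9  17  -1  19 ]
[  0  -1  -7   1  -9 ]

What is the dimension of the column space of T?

Row reduce to echelon form.
R2 ← R2 + (3/8)·R1: [0, 13/2, 11, -1/2, 12]
R3 ← R3 − (18/13)·R2: [0, 0, 23/13, -4/13, 31/13]
R4 ← R4 + (2/13)·R2: [0, 0, -69/13, 12/13, -93/13]
R4 ← R4 + (3)·R3: [0, 0, 0, 0, 0]
Echelon form has 3 nonzero rows, so rank(T) = 3.
The column space has dimension equal to the rank: 3.

3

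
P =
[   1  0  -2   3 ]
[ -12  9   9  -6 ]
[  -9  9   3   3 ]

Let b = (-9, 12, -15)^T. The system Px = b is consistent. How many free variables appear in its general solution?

2

Row reduce the augmented matrix [P | b].
R2 ← R2 + (12)·R1: [0, 9, -15, 30, -96]
R3 ← R3 + (9)·R1: [0, 9, -15, 30, -96]
R3 ← R3 − R2: [0, 0, 0, 0, 0]
The echelon form has 2 nonzero rows, and every pivot lies in the first 4 columns, so rank(P) = rank([P|b]) = 2.
The system is consistent.
Free variables = (unknowns) − (rank) = 4 − 2 = 2.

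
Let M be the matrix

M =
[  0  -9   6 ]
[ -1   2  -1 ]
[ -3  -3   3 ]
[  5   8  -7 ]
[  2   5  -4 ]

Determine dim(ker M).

Row reduce to echelon form.
Swap R1 ↔ R2
R3 ← R3 − (3)·R1: [0, -9, 6]
R4 ← R4 + (5)·R1: [0, 18, -12]
R5 ← R5 + (2)·R1: [0, 9, -6]
R3 ← R3 − R2: [0, 0, 0]
R4 ← R4 + (2)·R2: [0, 0, 0]
R5 ← R5 + R2: [0, 0, 0]
2 nonzero rows, so rank(M) = 2.
M has 3 columns; by rank–nullity, nullity = 3 − 2 = 1.

1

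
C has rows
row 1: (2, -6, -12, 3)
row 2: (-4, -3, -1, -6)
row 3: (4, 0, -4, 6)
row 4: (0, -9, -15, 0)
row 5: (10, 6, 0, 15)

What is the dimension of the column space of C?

Row reduce to echelon form.
R2 ← R2 + (2)·R1: [0, -15, -25, 0]
R3 ← R3 − (2)·R1: [0, 12, 20, 0]
R5 ← R5 − (5)·R1: [0, 36, 60, 0]
R3 ← R3 + (4/5)·R2: [0, 0, 0, 0]
R4 ← R4 − (3/5)·R2: [0, 0, 0, 0]
R5 ← R5 + (12/5)·R2: [0, 0, 0, 0]
Echelon form has 2 nonzero rows, so rank(C) = 2.
The column space has dimension equal to the rank: 2.

2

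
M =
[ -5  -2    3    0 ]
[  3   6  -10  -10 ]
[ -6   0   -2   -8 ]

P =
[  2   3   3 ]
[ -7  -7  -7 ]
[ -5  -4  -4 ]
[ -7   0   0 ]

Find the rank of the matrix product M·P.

2

First compute MP:
[[-11, -13, -13],
 [ 84,   7,   7],
 [ 54, -10, -10]]
Now row reduce the product.
R2 ← R2 + (84/11)·R1: [0, -1015/11, -1015/11]
R3 ← R3 + (54/11)·R1: [0, -812/11, -812/11]
R3 ← R3 − (4/5)·R2: [0, 0, 0]
2 nonzero rows, so rank(MP) = 2.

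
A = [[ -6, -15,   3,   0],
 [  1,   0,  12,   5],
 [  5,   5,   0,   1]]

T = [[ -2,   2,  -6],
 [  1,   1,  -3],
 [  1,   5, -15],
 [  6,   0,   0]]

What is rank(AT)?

2

First compute AT:
[[  0, -12,  36],
 [ 40,  62, -186],
 [  1,  15, -45]]
Now row reduce the product.
Swap R1 ↔ R2
R3 ← R3 − (1/40)·R1: [0, 269/20, -807/20]
R3 ← R3 + (269/240)·R2: [0, 0, 0]
2 nonzero rows, so rank(AT) = 2.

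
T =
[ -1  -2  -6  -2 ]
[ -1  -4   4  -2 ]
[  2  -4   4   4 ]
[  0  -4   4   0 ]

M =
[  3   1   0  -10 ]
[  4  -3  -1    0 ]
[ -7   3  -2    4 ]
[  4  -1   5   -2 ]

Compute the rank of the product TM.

3

First compute TM:
[[ 23, -11,   4, -10],
 [-55,  25, -14,  30],
 [-22,  22,  16, -12],
 [-44,  24,  -4,  16]]
Now row reduce the product.
R2 ← R2 + (55/23)·R1: [0, -30/23, -102/23, 140/23]
R3 ← R3 + (22/23)·R1: [0, 264/23, 456/23, -496/23]
R4 ← R4 + (44/23)·R1: [0, 68/23, 84/23, -72/23]
R3 ← R3 + (44/5)·R2: [0, 0, -96/5, 32]
R4 ← R4 + (34/15)·R2: [0, 0, -32/5, 32/3]
R4 ← R4 − (1/3)·R3: [0, 0, 0, 0]
3 nonzero rows, so rank(TM) = 3.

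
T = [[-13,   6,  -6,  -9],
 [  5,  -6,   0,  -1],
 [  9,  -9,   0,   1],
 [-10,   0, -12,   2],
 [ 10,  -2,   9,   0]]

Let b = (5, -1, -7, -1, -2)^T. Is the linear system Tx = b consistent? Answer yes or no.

no

Row reduce the augmented matrix [T | b].
R2 ← R2 + (5/13)·R1: [0, -48/13, -30/13, -58/13, 12/13]
R3 ← R3 + (9/13)·R1: [0, -63/13, -54/13, -68/13, -46/13]
R4 ← R4 − (10/13)·R1: [0, -60/13, -96/13, 116/13, -63/13]
R5 ← R5 + (10/13)·R1: [0, 34/13, 57/13, -90/13, 24/13]
R3 ← R3 − (21/16)·R2: [0, 0, -9/8, 5/8, -19/4]
R4 ← R4 − (5/4)·R2: [0, 0, -9/2, 29/2, -6]
R5 ← R5 + (17/24)·R2: [0, 0, 11/4, -121/12, 5/2]
R4 ← R4 − (4)·R3: [0, 0, 0, 12, 13]
R5 ← R5 + (22/9)·R3: [0, 0, 0, -77/9, -82/9]
R5 ← R5 + (77/108)·R4: [0, 0, 0, 0, 17/108]
The echelon form has 5 nonzero rows; the last pivot sits in the augmented column, so rank(T) = 4 but rank([T|b]) = 5.
Since the ranks differ, the system is inconsistent.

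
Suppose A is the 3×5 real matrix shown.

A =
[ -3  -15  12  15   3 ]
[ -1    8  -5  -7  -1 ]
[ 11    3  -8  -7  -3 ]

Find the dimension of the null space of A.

Row reduce to echelon form.
R2 ← R2 − (1/3)·R1: [0, 13, -9, -12, -2]
R3 ← R3 + (11/3)·R1: [0, -52, 36, 48, 8]
R3 ← R3 + (4)·R2: [0, 0, 0, 0, 0]
2 nonzero rows, so rank(A) = 2.
A has 5 columns; by rank–nullity, nullity = 5 − 2 = 3.

3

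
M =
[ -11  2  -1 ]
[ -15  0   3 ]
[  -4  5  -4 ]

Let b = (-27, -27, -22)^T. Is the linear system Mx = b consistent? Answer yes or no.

Row reduce the augmented matrix [M | b].
R2 ← R2 − (15/11)·R1: [0, -30/11, 48/11, 108/11]
R3 ← R3 − (4/11)·R1: [0, 47/11, -40/11, -134/11]
R3 ← R3 + (47/30)·R2: [0, 0, 16/5, 16/5]
The echelon form has 3 nonzero rows, and every pivot lies in the first 3 columns, so rank(M) = rank([M|b]) = 3.
The system is consistent.

yes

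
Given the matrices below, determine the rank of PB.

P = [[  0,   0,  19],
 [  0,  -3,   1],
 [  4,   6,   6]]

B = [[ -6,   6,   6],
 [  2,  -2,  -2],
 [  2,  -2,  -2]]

First compute PB:
[[ 38, -38, -38],
 [ -4,   4,   4],
 [  0,   0,   0]]
Now row reduce the product.
R2 ← R2 + (2/19)·R1: [0, 0, 0]
1 nonzero row, so rank(PB) = 1.

1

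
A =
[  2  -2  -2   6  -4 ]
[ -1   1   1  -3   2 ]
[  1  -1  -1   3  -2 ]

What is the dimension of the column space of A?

Row reduce to echelon form.
R2 ← R2 + (1/2)·R1: [0, 0, 0, 0, 0]
R3 ← R3 − (1/2)·R1: [0, 0, 0, 0, 0]
Echelon form has 1 nonzero row, so rank(A) = 1.
The column space has dimension equal to the rank: 1.

1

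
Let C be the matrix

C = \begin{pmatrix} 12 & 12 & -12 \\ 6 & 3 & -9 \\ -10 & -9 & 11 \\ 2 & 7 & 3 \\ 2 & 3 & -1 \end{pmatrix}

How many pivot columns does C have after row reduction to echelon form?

2

Row reduce to echelon form.
R2 ← R2 − (1/2)·R1: [0, -3, -3]
R3 ← R3 + (5/6)·R1: [0, 1, 1]
R4 ← R4 − (1/6)·R1: [0, 5, 5]
R5 ← R5 − (1/6)·R1: [0, 1, 1]
R3 ← R3 + (1/3)·R2: [0, 0, 0]
R4 ← R4 + (5/3)·R2: [0, 0, 0]
R5 ← R5 + (1/3)·R2: [0, 0, 0]
Echelon form has 2 nonzero rows, so rank(C) = 2.
Each nonzero row contributes one pivot column: 2 pivot columns.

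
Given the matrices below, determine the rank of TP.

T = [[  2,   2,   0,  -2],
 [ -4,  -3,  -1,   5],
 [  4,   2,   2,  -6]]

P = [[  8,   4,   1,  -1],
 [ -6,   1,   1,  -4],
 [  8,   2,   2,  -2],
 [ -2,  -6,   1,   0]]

First compute TP:
[[  8,  22,   2, -10],
 [-32, -51,  -4,  18],
 [ 48,  58,   4, -16]]
Now row reduce the product.
R2 ← R2 + (4)·R1: [0, 37, 4, -22]
R3 ← R3 − (6)·R1: [0, -74, -8, 44]
R3 ← R3 + (2)·R2: [0, 0, 0, 0]
2 nonzero rows, so rank(TP) = 2.

2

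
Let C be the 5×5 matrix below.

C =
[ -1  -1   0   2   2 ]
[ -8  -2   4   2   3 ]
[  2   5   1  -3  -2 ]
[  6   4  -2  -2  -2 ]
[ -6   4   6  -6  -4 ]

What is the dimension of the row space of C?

3

Row reduce to echelon form.
R2 ← R2 − (8)·R1: [0, 6, 4, -14, -13]
R3 ← R3 + (2)·R1: [0, 3, 1, 1, 2]
R4 ← R4 + (6)·R1: [0, -2, -2, 10, 10]
R5 ← R5 − (6)·R1: [0, 10, 6, -18, -16]
R3 ← R3 − (1/2)·R2: [0, 0, -1, 8, 17/2]
R4 ← R4 + (1/3)·R2: [0, 0, -2/3, 16/3, 17/3]
R5 ← R5 − (5/3)·R2: [0, 0, -2/3, 16/3, 17/3]
R4 ← R4 − (2/3)·R3: [0, 0, 0, 0, 0]
R5 ← R5 − (2/3)·R3: [0, 0, 0, 0, 0]
Echelon form has 3 nonzero rows, so rank(C) = 3.
The row space has dimension equal to the rank: 3.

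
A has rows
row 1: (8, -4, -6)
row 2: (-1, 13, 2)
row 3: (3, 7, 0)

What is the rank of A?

Row reduce to echelon form.
R2 ← R2 + (1/8)·R1: [0, 25/2, 5/4]
R3 ← R3 − (3/8)·R1: [0, 17/2, 9/4]
R3 ← R3 − (17/25)·R2: [0, 0, 7/5]
Echelon form has 3 nonzero rows, so rank(A) = 3.

3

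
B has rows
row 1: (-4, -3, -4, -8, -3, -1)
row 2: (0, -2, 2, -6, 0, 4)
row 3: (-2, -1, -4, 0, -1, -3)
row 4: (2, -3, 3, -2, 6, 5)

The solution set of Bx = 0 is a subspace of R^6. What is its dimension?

2

Row reduce to echelon form.
R3 ← R3 − (1/2)·R1: [0, 1/2, -2, 4, 1/2, -5/2]
R4 ← R4 + (1/2)·R1: [0, -9/2, 1, -6, 9/2, 9/2]
R3 ← R3 + (1/4)·R2: [0, 0, -3/2, 5/2, 1/2, -3/2]
R4 ← R4 − (9/4)·R2: [0, 0, -7/2, 15/2, 9/2, -9/2]
R4 ← R4 − (7/3)·R3: [0, 0, 0, 5/3, 10/3, -1]
4 nonzero rows, so rank(B) = 4.
B has 6 columns; by rank–nullity, nullity = 6 − 4 = 2.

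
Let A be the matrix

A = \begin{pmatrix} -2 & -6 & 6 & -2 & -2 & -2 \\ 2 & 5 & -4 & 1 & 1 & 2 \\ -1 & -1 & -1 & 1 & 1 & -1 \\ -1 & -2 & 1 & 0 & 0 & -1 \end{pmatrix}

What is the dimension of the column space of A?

2

Row reduce to echelon form.
R2 ← R2 + R1: [0, -1, 2, -1, -1, 0]
R3 ← R3 − (1/2)·R1: [0, 2, -4, 2, 2, 0]
R4 ← R4 − (1/2)·R1: [0, 1, -2, 1, 1, 0]
R3 ← R3 + (2)·R2: [0, 0, 0, 0, 0, 0]
R4 ← R4 + R2: [0, 0, 0, 0, 0, 0]
Echelon form has 2 nonzero rows, so rank(A) = 2.
The column space has dimension equal to the rank: 2.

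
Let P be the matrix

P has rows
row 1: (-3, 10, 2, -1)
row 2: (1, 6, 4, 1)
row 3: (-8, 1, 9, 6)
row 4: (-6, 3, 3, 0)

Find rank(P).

4

Row reduce to echelon form.
R2 ← R2 + (1/3)·R1: [0, 28/3, 14/3, 2/3]
R3 ← R3 − (8/3)·R1: [0, -77/3, 11/3, 26/3]
R4 ← R4 − (2)·R1: [0, -17, -1, 2]
R3 ← R3 + (11/4)·R2: [0, 0, 33/2, 21/2]
R4 ← R4 + (51/28)·R2: [0, 0, 15/2, 45/14]
R4 ← R4 − (5/11)·R3: [0, 0, 0, -120/77]
Echelon form has 4 nonzero rows, so rank(P) = 4.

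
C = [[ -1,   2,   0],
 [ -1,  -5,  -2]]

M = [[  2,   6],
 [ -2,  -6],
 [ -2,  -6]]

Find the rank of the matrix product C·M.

First compute CM:
[[ -6, -18],
 [ 12,  36]]
Now row reduce the product.
R2 ← R2 + (2)·R1: [0, 0]
1 nonzero row, so rank(CM) = 1.

1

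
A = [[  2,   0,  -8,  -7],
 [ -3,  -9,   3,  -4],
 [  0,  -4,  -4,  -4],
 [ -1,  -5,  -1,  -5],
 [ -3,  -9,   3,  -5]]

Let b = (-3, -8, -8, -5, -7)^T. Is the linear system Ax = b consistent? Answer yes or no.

Row reduce the augmented matrix [A | b].
R2 ← R2 + (3/2)·R1: [0, -9, -9, -29/2, -25/2]
R4 ← R4 + (1/2)·R1: [0, -5, -5, -17/2, -13/2]
R5 ← R5 + (3/2)·R1: [0, -9, -9, -31/2, -23/2]
R3 ← R3 − (4/9)·R2: [0, 0, 0, 22/9, -22/9]
R4 ← R4 − (5/9)·R2: [0, 0, 0, -4/9, 4/9]
R5 ← R5 − R2: [0, 0, 0, -1, 1]
R4 ← R4 + (2/11)·R3: [0, 0, 0, 0, 0]
R5 ← R5 + (9/22)·R3: [0, 0, 0, 0, 0]
The echelon form has 3 nonzero rows, and every pivot lies in the first 4 columns, so rank(A) = rank([A|b]) = 3.
The system is consistent.

yes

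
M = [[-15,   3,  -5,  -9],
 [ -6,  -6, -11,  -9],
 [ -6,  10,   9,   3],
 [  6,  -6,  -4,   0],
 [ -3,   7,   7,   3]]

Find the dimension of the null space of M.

Row reduce to echelon form.
R2 ← R2 − (2/5)·R1: [0, -36/5, -9, -27/5]
R3 ← R3 − (2/5)·R1: [0, 44/5, 11, 33/5]
R4 ← R4 + (2/5)·R1: [0, -24/5, -6, -18/5]
R5 ← R5 − (1/5)·R1: [0, 32/5, 8, 24/5]
R3 ← R3 + (11/9)·R2: [0, 0, 0, 0]
R4 ← R4 − (2/3)·R2: [0, 0, 0, 0]
R5 ← R5 + (8/9)·R2: [0, 0, 0, 0]
2 nonzero rows, so rank(M) = 2.
M has 4 columns; by rank–nullity, nullity = 4 − 2 = 2.

2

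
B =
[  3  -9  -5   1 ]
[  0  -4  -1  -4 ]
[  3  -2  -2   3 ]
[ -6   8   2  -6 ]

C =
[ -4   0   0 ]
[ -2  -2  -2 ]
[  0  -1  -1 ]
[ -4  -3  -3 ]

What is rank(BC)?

2

First compute BC:
[[  2,  20,  20],
 [ 24,  21,  21],
 [-20,  -3,  -3],
 [ 32,   0,   0]]
Now row reduce the product.
R2 ← R2 − (12)·R1: [0, -219, -219]
R3 ← R3 + (10)·R1: [0, 197, 197]
R4 ← R4 − (16)·R1: [0, -320, -320]
R3 ← R3 + (197/219)·R2: [0, 0, 0]
R4 ← R4 − (320/219)·R2: [0, 0, 0]
2 nonzero rows, so rank(BC) = 2.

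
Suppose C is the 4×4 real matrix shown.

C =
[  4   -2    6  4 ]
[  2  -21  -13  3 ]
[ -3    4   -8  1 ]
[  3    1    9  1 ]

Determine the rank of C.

Row reduce to echelon form.
R2 ← R2 − (1/2)·R1: [0, -20, -16, 1]
R3 ← R3 + (3/4)·R1: [0, 5/2, -7/2, 4]
R4 ← R4 − (3/4)·R1: [0, 5/2, 9/2, -2]
R3 ← R3 + (1/8)·R2: [0, 0, -11/2, 33/8]
R4 ← R4 + (1/8)·R2: [0, 0, 5/2, -15/8]
R4 ← R4 + (5/11)·R3: [0, 0, 0, 0]
Echelon form has 3 nonzero rows, so rank(C) = 3.

3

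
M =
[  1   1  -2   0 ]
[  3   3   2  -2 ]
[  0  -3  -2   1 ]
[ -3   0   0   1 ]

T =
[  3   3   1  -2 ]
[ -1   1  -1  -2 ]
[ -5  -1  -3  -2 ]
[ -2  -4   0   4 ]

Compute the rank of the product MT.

2

First compute MT:
[[ 12,   6,   6,   0],
 [  0,  18,  -6, -24],
 [ 11,  -5,   9,  14],
 [-11, -13,  -3,  10]]
Now row reduce the product.
R3 ← R3 − (11/12)·R1: [0, -21/2, 7/2, 14]
R4 ← R4 + (11/12)·R1: [0, -15/2, 5/2, 10]
R3 ← R3 + (7/12)·R2: [0, 0, 0, 0]
R4 ← R4 + (5/12)·R2: [0, 0, 0, 0]
2 nonzero rows, so rank(MT) = 2.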